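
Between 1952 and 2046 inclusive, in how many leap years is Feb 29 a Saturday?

3

Leap years in 1952–2046: 24 of them.
Feb 29 weekday advances by 5 (mod 7) from one leap year to the next four years later (or differs when a century non-leap intervenes).
Leap-day weekdays: 1952:Fri 1956:Wed 1960:Mon 1964:Sat✓ 1968:Thu 1972:Tue 1976:Sun 1980:Fri 1984:Wed 1988:Mon 1992:Sat✓ 1996:Thu 2000:Tue 2004:Sun 2008:Fri 2012:Wed 2016:Mon 2020:Sat✓ 2024:Thu 2028:Tue 2032:Sun 2036:Fri 2040:Wed 2044:Mon
Saturday: 1964, 1992, 2020 → 3.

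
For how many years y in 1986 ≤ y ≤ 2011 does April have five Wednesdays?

8

April has 30 days; it has five Wednesdays when Wednesday falls among the first (month-length − 28) days — i.e. when April 1 is one of Wednesday/Tuesday.
April 1 by year: 1986:Tue✓ 1987:Wed✓ 1988:Fri 1989:Sat 1990:Sun 1991:Mon 1992:Wed✓ 1993:Thu 1994:Fri 1995:Sat 1996:Mon 1997:Tue✓ 1998:Wed✓ 1999:Thu 2000:Sat 2001:Sun 2002:Mon 2003:Tue✓ 2004:Thu 2005:Fri 2006:Sat 2007:Sun 2008:Tue✓ 2009:Wed✓ 2010:Thu 2011:Fri
Years with five Wednesdays: 1986, 1987, 1992, 1997, 1998, 2003, 2008, 2009 → 8.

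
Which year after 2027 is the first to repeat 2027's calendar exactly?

2038

Two years share a calendar iff Jan 1 falls on the same weekday and both are leap or both are common. 2027: Jan 1 is Friday, common year.
2028: Jan 1 Saturday, leap
2029: Jan 1 Monday, common
2030: Jan 1 Tuesday, common
2031: Jan 1 Wednesday, common
2032: Jan 1 Thursday, leap
2033: Jan 1 Saturday, common
2034: Jan 1 Sunday, common
2035: Jan 1 Monday, common
2036: Jan 1 Tuesday, leap
2037: Jan 1 Thursday, common
2038: Jan 1 Friday, common
2038 matches on both conditions.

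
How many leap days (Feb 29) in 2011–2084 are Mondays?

3

Leap years in 2011–2084: 19 of them.
Feb 29 weekday advances by 5 (mod 7) from one leap year to the next four years later (or differs when a century non-leap intervenes).
Leap-day weekdays: 2012:Wed 2016:Mon✓ 2020:Sat 2024:Thu 2028:Tue 2032:Sun 2036:Fri 2040:Wed 2044:Mon✓ 2048:Sat 2052:Thu 2056:Tue 2060:Sun 2064:Fri 2068:Wed 2072:Mon✓ 2076:Sat 2080:Thu 2084:Tue
Monday: 2016, 2044, 2072 → 3.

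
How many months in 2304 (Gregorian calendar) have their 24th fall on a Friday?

Check the 24th of each month of 2304: Jan 24: Sun, Feb 24: Wed, Mar 24: Thu, Apr 24: Sun, May 24: Tue, Jun 24: Fri, Jul 24: Sun, Aug 24: Wed, Sep 24: Sat, Oct 24: Mon, Nov 24: Thu, Dec 24: Sat.
Friday occurs in June — 1 month.

1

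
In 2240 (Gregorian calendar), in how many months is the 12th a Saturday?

2

Check the 12th of each month of 2240: Jan 12: Sun, Feb 12: Wed, Mar 12: Thu, Apr 12: Sun, May 12: Tue, Jun 12: Fri, Jul 12: Sun, Aug 12: Wed, Sep 12: Sat, Oct 12: Mon, Nov 12: Thu, Dec 12: Sat.
Saturday occurs in September, December — 2 months.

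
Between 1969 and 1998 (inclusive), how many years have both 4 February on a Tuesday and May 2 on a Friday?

4

Check each year's weekday for 4 February and May 2:
  1969: Tue/Fri ✓  1970: Wed/Sat  1971: Thu/Sun  1972: Fri/Tue  1973: Sun/Wed  1974: Mon/Thu  1975: Tue/Fri ✓  1976: Wed/Sun  1977: Fri/Mon  1978: Sat/Tue  1979: Sun/Wed  1980: Mon/Fri  1981: Wed/Sat  1982: Thu/Sun  1983: Fri/Mon  1984: Sat/Wed  1985: Mon/Thu  1986: Tue/Fri ✓  1987: Wed/Sat  1988: Thu/Mon  1989: Sat/Tue  1990: Sun/Wed  1991: Mon/Thu  1992: Tue/Sat  1993: Thu/Sun  1994: Fri/Mon  1995: Sat/Tue  1996: Sun/Thu  1997: Tue/Fri ✓  1998: Wed/Sat
Both conditions hold in: 1969, 1975, 1986, 1997 — 4.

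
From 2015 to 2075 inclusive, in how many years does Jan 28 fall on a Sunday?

9

Track Jan 28's weekday year by year (advancing +1, or +2 across a Feb 29):
  2015: Wed  2016: Thu (+1)  2017: Sat (+2)  2018: Sun (+1) ✓  2019: Mon (+1)
  2020: Tue (+1)  2021: Thu (+2)  2022: Fri (+1)  2023: Sat (+1)  2024: Sun (+1) ✓
  2025: Tue (+2)  2026: Wed (+1)  2027: Thu (+1)  2028: Fri (+1)  … (33 more years) …
  2062: Sat (+1)  2063: Sun (+1) ✓  2064: Mon (+1)  2065: Wed (+2)  2066: Thu (+1)
  2067: Fri (+1)  2068: Sat (+1)  2069: Mon (+2)  2070: Tue (+1)  2071: Wed (+1)
  2072: Thu (+1)  2073: Sat (+2)  2074: Sun (+1) ✓  2075: Mon (+1)
Sunday years: 2018, 2024, 2029, 2035, 2046, 2052, 2057, 2063, 2074 — 9 in total.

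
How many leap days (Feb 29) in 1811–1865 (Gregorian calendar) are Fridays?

Leap years in 1811–1865: 14 of them.
Feb 29 weekday advances by 5 (mod 7) from one leap year to the next four years later (or differs when a century non-leap intervenes).
Leap-day weekdays: 1812:Sat 1816:Thu 1820:Tue 1824:Sun 1828:Fri✓ 1832:Wed 1836:Mon 1840:Sat 1844:Thu 1848:Tue 1852:Sun 1856:Fri✓ 1860:Wed 1864:Mon
Friday: 1828, 1856 → 2.

2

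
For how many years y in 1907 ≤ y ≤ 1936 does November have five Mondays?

9

November has 30 days; it has five Mondays when Monday falls among the first (month-length − 28) days — i.e. when November 1 is one of Monday/Sunday.
November 1 by year: 1907:Fri 1908:Sun✓ 1909:Mon✓ 1910:Tue 1911:Wed 1912:Fri 1913:Sat 1914:Sun✓ 1915:Mon✓ 1916:Wed 1917:Thu 1918:Fri 1919:Sat 1920:Mon✓ 1921:Tue 1922:Wed 1923:Thu 1924:Sat 1925:Sun✓ 1926:Mon✓ 1927:Tue 1928:Thu 1929:Fri 1930:Sat 1931:Sun✓ 1932:Tue 1933:Wed 1934:Thu 1935:Fri 1936:Sun✓
Years with five Mondays: 1908, 1909, 1914, 1915, 1920, 1925, 1926, 1931, 1936 → 9.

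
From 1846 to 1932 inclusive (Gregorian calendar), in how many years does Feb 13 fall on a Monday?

Track Feb 13's weekday year by year (advancing +1, or +2 across a Feb 29):
  1846: Fri  1847: Sat (+1)  1848: Sun (+1)  1849: Tue (+2)  1850: Wed (+1)
  1851: Thu (+1)  1852: Fri (+1)  1853: Sun (+2)  1854: Mon (+1) ✓  1855: Tue (+1)
  1856: Wed (+1)  1857: Fri (+2)  1858: Sat (+1)  1859: Sun (+1)  … (59 more years) …
  1919: Thu (+1)  1920: Fri (+1)  1921: Sun (+2)  1922: Mon (+1) ✓  1923: Tue (+1)
  1924: Wed (+1)  1925: Fri (+2)  1926: Sat (+1)  1927: Sun (+1)  1928: Mon (+1) ✓
  1929: Wed (+2)  1930: Thu (+1)  1931: Fri (+1)  1932: Sat (+1)
Monday years: 1854, 1860, 1865, 1871, 1882, 1888, 1893, 1899, 1905, 1911, 1922, 1928 — 12 in total.

12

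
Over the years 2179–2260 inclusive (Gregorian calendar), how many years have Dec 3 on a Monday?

Track Dec 3's weekday year by year (advancing +1, or +2 across a Feb 29):
  2179: Fri  2180: Sun (+2)  2181: Mon (+1) ✓  2182: Tue (+1)  2183: Wed (+1)
  2184: Fri (+2)  2185: Sat (+1)  2186: Sun (+1)  2187: Mon (+1) ✓  2188: Wed (+2)
  2189: Thu (+1)  2190: Fri (+1)  2191: Sat (+1)  2192: Mon (+2) ✓  … (54 more years) …
  2247: Fri (+1)  2248: Sun (+2)  2249: Mon (+1) ✓  2250: Tue (+1)  2251: Wed (+1)
  2252: Fri (+2)  2253: Sat (+1)  2254: Sun (+1)  2255: Mon (+1) ✓  2256: Wed (+2)
  2257: Thu (+1)  2258: Fri (+1)  2259: Sat (+1)  2260: Mon (+2) ✓
Monday years: 2181, 2187, 2192, 2198, 2204, 2210, 2221, 2227, 2232, 2238, 2249, 2255, 2260 — 13 in total.

13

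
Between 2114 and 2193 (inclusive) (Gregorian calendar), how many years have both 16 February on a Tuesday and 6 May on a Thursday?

Check each year's weekday for 16 February and 6 May:
  2114: Fri/Sun  2115: Sat/Mon  2116: Sun/Wed  2117: Tue/Thu ✓  2118: Wed/Fri  2119: Thu/Sat  2120: Fri/Mon  2121: Sun/Tue  2122: Mon/Wed  2123: Tue/Thu ✓  2124: Wed/Sat  2125: Fri/Sun  2126: Sat/Mon  2127: Sun/Tue  …(52 more)…  2180: Wed/Sat  2181: Fri/Sun  2182: Sat/Mon  2183: Sun/Tue  2184: Mon/Thu  2185: Wed/Fri  2186: Thu/Sat  2187: Fri/Sun  2188: Sat/Tue  2189: Mon/Wed  2190: Tue/Thu ✓  2191: Wed/Fri  2192: Thu/Sun  2193: Sat/Mon
Both conditions hold in: 2117, 2123, 2134, 2145, 2151, 2162, 2173, 2179, 2190 — 9.

9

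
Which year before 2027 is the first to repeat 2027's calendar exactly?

2021

Two years share a calendar iff Jan 1 falls on the same weekday and both are leap or both are common. 2027: Jan 1 is Friday, common year.
2026: Jan 1 Thursday, common
2025: Jan 1 Wednesday, common
2024: Jan 1 Monday, leap
2023: Jan 1 Sunday, common
2022: Jan 1 Saturday, common
2021: Jan 1 Friday, common
2021 matches on both conditions.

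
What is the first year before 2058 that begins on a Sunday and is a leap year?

2040

Jan 1 advances by 2 weekdays after a leap year and by 1 after a common year.
2058: Jan 1 is Tuesday.
2057: Monday
2056: Saturday (leap)
2055: Friday
2054: Thursday
2053: Wednesday
2052: Monday (leap)
2051: Sunday
2050: Saturday
2049: Friday
2048: Wednesday (leap)
2047: Tuesday
2046: Monday
2045: Sunday
2044: Friday (leap)
2043: Thursday
2042: Wednesday
2041: Tuesday
2040: Sunday (leap)
2040 begins on a Sunday and is a leap year.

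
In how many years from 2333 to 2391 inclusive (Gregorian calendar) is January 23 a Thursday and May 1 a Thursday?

Check each year's weekday for January 23 and May 1:
  2333: Mon/Mon  2334: Tue/Tue  2335: Wed/Wed  2336: Thu/Fri  2337: Sat/Sat  2338: Sun/Sun  2339: Mon/Mon  2340: Tue/Wed  2341: Thu/Thu ✓  2342: Fri/Fri  2343: Sat/Sat  2344: Sun/Mon  2345: Tue/Tue  2346: Wed/Wed  …(31 more)…  2378: Mon/Mon  2379: Tue/Tue  2380: Wed/Thu  2381: Fri/Fri  2382: Sat/Sat  2383: Sun/Sun  2384: Mon/Tue  2385: Wed/Wed  2386: Thu/Thu ✓  2387: Fri/Fri  2388: Sat/Sun  2389: Mon/Mon  2390: Tue/Tue  2391: Wed/Wed
Both conditions hold in: 2341, 2347, 2358, 2369, 2375, 2386 — 6.

6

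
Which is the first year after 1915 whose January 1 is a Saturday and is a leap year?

Jan 1 advances by 2 weekdays after a leap year and by 1 after a common year.
1915: Jan 1 is Friday.
1916: Saturday (leap)
1916 begins on a Saturday and is a leap year.

1916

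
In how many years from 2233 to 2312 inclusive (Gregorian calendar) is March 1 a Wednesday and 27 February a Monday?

Check each year's weekday for March 1 and 27 February:
  2233: Fri/Wed  2234: Sat/Thu  2235: Sun/Fri  2236: Tue/Sat  2237: Wed/Mon ✓  2238: Thu/Tue  2239: Fri/Wed  2240: Sun/Thu  2241: Mon/Sat  2242: Tue/Sun  2243: Wed/Mon ✓  2244: Fri/Tue  2245: Sat/Thu  2246: Sun/Fri  …(52 more)…  2299: Wed/Mon ✓  2300: Thu/Tue  2301: Fri/Wed  2302: Sat/Thu  2303: Sun/Fri  2304: Tue/Sat  2305: Wed/Mon ✓  2306: Thu/Tue  2307: Fri/Wed  2308: Sun/Thu  2309: Mon/Sat  2310: Tue/Sun  2311: Wed/Mon ✓  2312: Fri/Tue
Both conditions hold in: 2237, 2243, 2254, 2265, 2271, 2282, 2293, 2299, 2305, 2311 — 10.

10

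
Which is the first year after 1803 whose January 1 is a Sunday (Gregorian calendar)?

Jan 1 advances by 2 weekdays after a leap year and by 1 after a common year.
1803: Jan 1 is Saturday.
1804: Sunday (leap)
1804 begins on a Sunday

1804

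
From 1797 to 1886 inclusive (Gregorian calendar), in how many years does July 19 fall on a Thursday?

13

Track July 19's weekday year by year (advancing +1, or +2 across a Feb 29):
  1797: Wed  1798: Thu (+1) ✓  1799: Fri (+1)  1800: Sat (+1)  1801: Sun (+1)
  1802: Mon (+1)  1803: Tue (+1)  1804: Thu (+2) ✓  1805: Fri (+1)  1806: Sat (+1)
  1807: Sun (+1)  1808: Tue (+2)  1809: Wed (+1)  1810: Thu (+1) ✓  … (62 more years) …
  1873: Sat (+1)  1874: Sun (+1)  1875: Mon (+1)  1876: Wed (+2)  1877: Thu (+1) ✓
  1878: Fri (+1)  1879: Sat (+1)  1880: Mon (+2)  1881: Tue (+1)  1882: Wed (+1)
  1883: Thu (+1) ✓  1884: Sat (+2)  1885: Sun (+1)  1886: Mon (+1)
Thursday years: 1798, 1804, 1810, 1821, 1827, 1832, 1838, 1849, 1855, 1860, 1866, 1877, 1883 — 13 in total.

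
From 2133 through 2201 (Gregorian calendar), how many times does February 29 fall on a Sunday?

Leap years in 2133–2201: 16 of them.
Feb 29 weekday advances by 5 (mod 7) from one leap year to the next four years later (or differs when a century non-leap intervenes).
Leap-day weekdays: 2136:Wed 2140:Mon 2144:Sat 2148:Thu 2152:Tue 2156:Sun✓ 2160:Fri 2164:Wed 2168:Mon 2172:Sat 2176:Thu 2180:Tue 2184:Sun✓ 2188:Fri 2192:Wed 2196:Mon
Sunday: 2156, 2184 → 2.

2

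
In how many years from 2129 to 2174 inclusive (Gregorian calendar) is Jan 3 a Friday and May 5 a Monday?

Check each year's weekday for Jan 3 and May 5:
  2129: Mon/Thu  2130: Tue/Fri  2131: Wed/Sat  2132: Thu/Mon  2133: Sat/Tue  2134: Sun/Wed  2135: Mon/Thu  2136: Tue/Sat  2137: Thu/Sun  2138: Fri/Mon ✓  2139: Sat/Tue  2140: Sun/Thu  2141: Tue/Fri  2142: Wed/Sat  …(18 more)…  2161: Sat/Tue  2162: Sun/Wed  2163: Mon/Thu  2164: Tue/Sat  2165: Thu/Sun  2166: Fri/Mon ✓  2167: Sat/Tue  2168: Sun/Thu  2169: Tue/Fri  2170: Wed/Sat  2171: Thu/Sun  2172: Fri/Tue  2173: Sun/Wed  2174: Mon/Thu
Both conditions hold in: 2138, 2149, 2155, 2166 — 4.

4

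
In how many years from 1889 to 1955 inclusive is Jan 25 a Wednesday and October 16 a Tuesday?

1

Check each year's weekday for Jan 25 and October 16:
  1889: Fri/Wed  1890: Sat/Thu  1891: Sun/Fri  1892: Mon/Sun  1893: Wed/Mon  1894: Thu/Tue  1895: Fri/Wed  1896: Sat/Fri  1897: Mon/Sat  1898: Tue/Sun  1899: Wed/Mon  1900: Thu/Tue  1901: Fri/Wed  1902: Sat/Thu  …(39 more)…  1942: Sun/Fri  1943: Mon/Sat  1944: Tue/Mon  1945: Thu/Tue  1946: Fri/Wed  1947: Sat/Thu  1948: Sun/Sat  1949: Tue/Sun  1950: Wed/Mon  1951: Thu/Tue  1952: Fri/Thu  1953: Sun/Fri  1954: Mon/Sat  1955: Tue/Sun
Both conditions hold in: 1928 — 1.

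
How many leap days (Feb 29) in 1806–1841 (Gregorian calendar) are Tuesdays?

Leap years in 1806–1841: 9 of them.
Feb 29 weekday advances by 5 (mod 7) from one leap year to the next four years later (or differs when a century non-leap intervenes).
Leap-day weekdays: 1808:Mon 1812:Sat 1816:Thu 1820:Tue✓ 1824:Sun 1828:Fri 1832:Wed 1836:Mon 1840:Sat
Tuesday: 1820 → 1.

1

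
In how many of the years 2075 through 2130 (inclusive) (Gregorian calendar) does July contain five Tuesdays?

23

July has 31 days; it has five Tuesdays when Tuesday falls among the first (month-length − 28) days — i.e. when July 1 is one of Tuesday/Monday/Sunday.
July 1 by year: 2075:Mon✓ 2076:Wed 2077:Thu 2078:Fri 2079:Sat 2080:Mon✓ 2081:Tue✓ 2082:Wed 2083:Thu 2084:Sat 2085:Sun✓ 2086:Mon✓ 2087:Tue✓ 2088:Thu 2089:Fri …(26 more)… 2116:Wed 2117:Thu 2118:Fri 2119:Sat 2120:Mon✓ 2121:Tue✓ 2122:Wed 2123:Thu 2124:Sat 2125:Sun✓ 2126:Mon✓ 2127:Tue✓ 2128:Thu 2129:Fri 2130:Sat
Years with five Tuesdays: 2075, 2080, 2081, 2085, 2086, 2087, 2091, 2092, 2096, 2097, 2098, 2103, 2104, 2108, 2109, 2110, 2114, 2115, 2120, 2121, 2125, 2126, 2127 → 23.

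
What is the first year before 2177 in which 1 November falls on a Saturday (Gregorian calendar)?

2166

From one year to the next, a fixed date's weekday advances by 1, or by 2 when a Feb 29 lies between the two dates.
2177: November 1 is Saturday.
2176: Friday (−1)
2175: Wednesday (−2)
2174: Tuesday (−1)
2173: Monday (−1)
2172: Sunday (−1)
2171: Friday (−2)
2170: Thursday (−1)
2169: Wednesday (−1)
2168: Tuesday (−1)
2167: Sunday (−2)
2166: Saturday (−1)
1 November falls on a Saturday in 2166.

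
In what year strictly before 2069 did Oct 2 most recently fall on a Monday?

2062

From one year to the next, a fixed date's weekday advances by 1, or by 2 when a Feb 29 lies between the two dates.
2069: October 2 is Wednesday.
2068: Tuesday (−1)
2067: Sunday (−2)
2066: Saturday (−1)
2065: Friday (−1)
2064: Thursday (−1)
2063: Tuesday (−2)
2062: Monday (−1)
Oct 2 falls on a Monday in 2062.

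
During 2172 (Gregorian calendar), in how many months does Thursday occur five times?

A month of length L has five Thursdays iff its first Thursday is on day ≤ L−28 (so day 1–3 in a 31-day month, 1–2 in a 30-day month, day 1 in a leap February).
Checking each month of 2172: Jan starts Wed (31d) ✓; Feb starts Sat (29d); Mar starts Sun (31d); Apr starts Wed (30d) ✓; May starts Fri (31d); Jun starts Mon (30d); Jul starts Wed (31d) ✓; Aug starts Sat (31d); Sep starts Tue (30d); Oct starts Thu (31d) ✓; Nov starts Sun (30d); Dec starts Tue (31d) ✓.
Five-Thursday months: January, April, July, October, December → 5.

5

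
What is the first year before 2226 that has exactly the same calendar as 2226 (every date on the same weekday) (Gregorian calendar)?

2215

Two years share a calendar iff Jan 1 falls on the same weekday and both are leap or both are common. 2226: Jan 1 is Sunday, common year.
2225: Jan 1 Saturday, common
2224: Jan 1 Thursday, leap
2223: Jan 1 Wednesday, common
2222: Jan 1 Tuesday, common
2221: Jan 1 Monday, common
2220: Jan 1 Saturday, leap
2219: Jan 1 Friday, common
2218: Jan 1 Thursday, common
2217: Jan 1 Wednesday, common
2216: Jan 1 Monday, leap
2215: Jan 1 Sunday, common
2215 matches on both conditions.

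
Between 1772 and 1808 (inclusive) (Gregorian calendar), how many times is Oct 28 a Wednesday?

6

Track Oct 28's weekday year by year (advancing +1, or +2 across a Feb 29):
  1772: Wed ✓  1773: Thu (+1)  1774: Fri (+1)  1775: Sat (+1)  1776: Mon (+2)
  1777: Tue (+1)  1778: Wed (+1) ✓  1779: Thu (+1)  1780: Sat (+2)  1781: Sun (+1)
  1782: Mon (+1)  1783: Tue (+1)  1784: Thu (+2)  1785: Fri (+1)  … (9 more years) …
  1795: Wed (+1) ✓  1796: Fri (+2)  1797: Sat (+1)  1798: Sun (+1)  1799: Mon (+1)
  1800: Tue (+1)  1801: Wed (+1) ✓  1802: Thu (+1)  1803: Fri (+1)  1804: Sun (+2)
  1805: Mon (+1)  1806: Tue (+1)  1807: Wed (+1) ✓  1808: Fri (+2)
Wednesday years: 1772, 1778, 1789, 1795, 1801, 1807 — 6 in total.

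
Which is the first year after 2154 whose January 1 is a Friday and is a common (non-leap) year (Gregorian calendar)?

Jan 1 advances by 2 weekdays after a leap year and by 1 after a common year.
2154: Jan 1 is Tuesday.
2155: Wednesday
2156: Thursday (leap)
2157: Saturday
2158: Sunday
2159: Monday
2160: Tuesday (leap)
2161: Thursday
2162: Friday
2162 begins on a Friday and is a common year.

2162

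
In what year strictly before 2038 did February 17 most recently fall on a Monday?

From one year to the next, a fixed date's weekday advances by 1, or by 2 when a Feb 29 lies between the two dates.
2038: February 17 is Wednesday.
2037: Tuesday (−1)
2036: Sunday (−2)
2035: Saturday (−1)
2034: Friday (−1)
2033: Thursday (−1)
2032: Tuesday (−2)
2031: Monday (−1)
February 17 falls on a Monday in 2031.

2031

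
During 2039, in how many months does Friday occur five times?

A month of length L has five Fridays iff its first Friday is on day ≤ L−28 (so day 1–3 in a 31-day month, 1–2 in a 30-day month, day 1 in a leap February).
Checking each month of 2039: Jan starts Sat (31d); Feb starts Tue (28d); Mar starts Tue (31d); Apr starts Fri (30d) ✓; May starts Sun (31d); Jun starts Wed (30d); Jul starts Fri (31d) ✓; Aug starts Mon (31d); Sep starts Thu (30d) ✓; Oct starts Sat (31d); Nov starts Tue (30d); Dec starts Thu (31d) ✓.
Five-Friday months: April, July, September, December → 4.

4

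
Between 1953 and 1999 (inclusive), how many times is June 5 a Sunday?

Track June 5's weekday year by year (advancing +1, or +2 across a Feb 29):
  1953: Fri  1954: Sat (+1)  1955: Sun (+1) ✓  1956: Tue (+2)  1957: Wed (+1)
  1958: Thu (+1)  1959: Fri (+1)  1960: Sun (+2) ✓  1961: Mon (+1)  1962: Tue (+1)
  1963: Wed (+1)  1964: Fri (+2)  1965: Sat (+1)  1966: Sun (+1) ✓  … (19 more years) …
  1986: Thu (+1)  1987: Fri (+1)  1988: Sun (+2) ✓  1989: Mon (+1)  1990: Tue (+1)
  1991: Wed (+1)  1992: Fri (+2)  1993: Sat (+1)  1994: Sun (+1) ✓  1995: Mon (+1)
  1996: Wed (+2)  1997: Thu (+1)  1998: Fri (+1)  1999: Sat (+1)
Sunday years: 1955, 1960, 1966, 1977, 1983, 1988, 1994 — 7 in total.

7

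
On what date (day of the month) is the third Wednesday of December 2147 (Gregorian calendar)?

20

December 1, 2147 is a Friday, so the first Wednesday is the 6th.
The third Wednesday is 6 + 14 = 20.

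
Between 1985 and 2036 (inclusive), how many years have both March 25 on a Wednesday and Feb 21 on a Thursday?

Check each year's weekday for March 25 and Feb 21:
  1985: Mon/Thu  1986: Tue/Fri  1987: Wed/Sat  1988: Fri/Sun  1989: Sat/Tue  1990: Sun/Wed  1991: Mon/Thu  1992: Wed/Fri  1993: Thu/Sun  1994: Fri/Mon  1995: Sat/Tue  1996: Mon/Wed  1997: Tue/Fri  1998: Wed/Sat  …(24 more)…  2023: Sat/Tue  2024: Mon/Wed  2025: Tue/Fri  2026: Wed/Sat  2027: Thu/Sun  2028: Sat/Mon  2029: Sun/Wed  2030: Mon/Thu  2031: Tue/Fri  2032: Thu/Sat  2033: Fri/Mon  2034: Sat/Tue  2035: Sun/Wed  2036: Tue/Thu
Both conditions hold in: no year — 0.

0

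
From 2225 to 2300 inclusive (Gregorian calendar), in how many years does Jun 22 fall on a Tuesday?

10

Track Jun 22's weekday year by year (advancing +1, or +2 across a Feb 29):
  2225: Wed  2226: Thu (+1)  2227: Fri (+1)  2228: Sun (+2)  2229: Mon (+1)
  2230: Tue (+1) ✓  2231: Wed (+1)  2232: Fri (+2)  2233: Sat (+1)  2234: Sun (+1)
  2235: Mon (+1)  2236: Wed (+2)  2237: Thu (+1)  2238: Fri (+1)  … (48 more years) …
  2287: Wed (+1)  2288: Fri (+2)  2289: Sat (+1)  2290: Sun (+1)  2291: Mon (+1)
  2292: Wed (+2)  2293: Thu (+1)  2294: Fri (+1)  2295: Sat (+1)  2296: Mon (+2)
  2297: Tue (+1) ✓  2298: Wed (+1)  2299: Thu (+1)  2300: Fri (+1)
Tuesday years: 2230, 2241, 2247, 2252, 2258, 2269, 2275, 2280, 2286, 2297 — 10 in total.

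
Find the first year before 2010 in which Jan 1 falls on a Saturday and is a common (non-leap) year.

2005

Jan 1 advances by 2 weekdays after a leap year and by 1 after a common year.
2010: Jan 1 is Friday.
2009: Thursday
2008: Tuesday (leap)
2007: Monday
2006: Sunday
2005: Saturday
2005 begins on a Saturday and is a common year.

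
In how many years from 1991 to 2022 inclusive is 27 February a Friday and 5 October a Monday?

Check each year's weekday for 27 February and 5 October:
  1991: Wed/Sat  1992: Thu/Mon  1993: Sat/Tue  1994: Sun/Wed  1995: Mon/Thu  1996: Tue/Sat  1997: Thu/Sun  1998: Fri/Mon ✓  1999: Sat/Tue  2000: Sun/Thu  2001: Tue/Fri  2002: Wed/Sat  2003: Thu/Sun  2004: Fri/Tue  …(4 more)…  2009: Fri/Mon ✓  2010: Sat/Tue  2011: Sun/Wed  2012: Mon/Fri  2013: Wed/Sat  2014: Thu/Sun  2015: Fri/Mon ✓  2016: Sat/Wed  2017: Mon/Thu  2018: Tue/Fri  2019: Wed/Sat  2020: Thu/Mon  2021: Sat/Tue  2022: Sun/Wed
Both conditions hold in: 1998, 2009, 2015 — 3.

3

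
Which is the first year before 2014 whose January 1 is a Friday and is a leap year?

1988

Jan 1 advances by 2 weekdays after a leap year and by 1 after a common year.
2014: Jan 1 is Wednesday.
2013: Tuesday
2012: Sunday (leap)
2011: Saturday
2010: Friday
2009: Thursday
2008: Tuesday (leap)
2007: Monday
2006: Sunday
2005: Saturday
2004: Thursday (leap)
2003: Wednesday
2002: Tuesday
2001: Monday
2000: Saturday (leap)
1999: Friday
1998: Thursday
1997: Wednesday
1996: Monday (leap)
1995: Sunday
1994: Saturday
1993: Friday
1992: Wednesday (leap)
1991: Tuesday
1990: Monday
1989: Sunday
1988: Friday (leap)
1988 begins on a Friday and is a leap year.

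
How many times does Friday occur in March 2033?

March 2033 has 31 days and begins on Tuesday.
The first Friday is March 4.
Fridays fall on 4, 11, 18, 25 — that's 4.

4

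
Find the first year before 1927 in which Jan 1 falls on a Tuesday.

1924

Jan 1 advances by 2 weekdays after a leap year and by 1 after a common year.
1927: Jan 1 is Saturday.
1926: Friday
1925: Thursday
1924: Tuesday (leap)
1924 begins on a Tuesday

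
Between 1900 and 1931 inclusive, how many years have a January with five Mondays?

13

January has 31 days; it has five Mondays when Monday falls among the first (month-length − 28) days — i.e. when January 1 is one of Monday/Sunday/Saturday.
January 1 by year: 1900:Mon✓ 1901:Tue 1902:Wed 1903:Thu 1904:Fri 1905:Sun✓ 1906:Mon✓ 1907:Tue 1908:Wed 1909:Fri 1910:Sat✓ 1911:Sun✓ 1912:Mon✓ 1913:Wed 1914:Thu 1915:Fri 1916:Sat✓ 1917:Mon✓ 1918:Tue 1919:Wed 1920:Thu 1921:Sat✓ 1922:Sun✓ 1923:Mon✓ 1924:Tue 1925:Thu 1926:Fri 1927:Sat✓ 1928:Sun✓ 1929:Tue 1930:Wed 1931:Thu
Years with five Mondays: 1900, 1905, 1906, 1910, 1911, 1912, 1916, 1917, 1921, 1922, 1923, 1927, 1928 → 13.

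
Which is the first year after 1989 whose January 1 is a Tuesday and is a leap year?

2008

Jan 1 advances by 2 weekdays after a leap year and by 1 after a common year.
1989: Jan 1 is Sunday.
1990: Monday
1991: Tuesday
1992: Wednesday (leap)
1993: Friday
1994: Saturday
1995: Sunday
1996: Monday (leap)
1997: Wednesday
1998: Thursday
1999: Friday
2000: Saturday (leap)
2001: Monday
2002: Tuesday
2003: Wednesday
2004: Thursday (leap)
2005: Saturday
2006: Sunday
2007: Monday
2008: Tuesday (leap)
2008 begins on a Tuesday and is a leap year.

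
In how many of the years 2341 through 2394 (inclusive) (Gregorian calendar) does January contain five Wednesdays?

23

January has 31 days; it has five Wednesdays when Wednesday falls among the first (month-length − 28) days — i.e. when January 1 is one of Wednesday/Tuesday/Monday.
January 1 by year: 2341:Wed✓ 2342:Thu 2343:Fri 2344:Sat 2345:Mon✓ 2346:Tue✓ 2347:Wed✓ 2348:Thu 2349:Sat 2350:Sun 2351:Mon✓ 2352:Tue✓ 2353:Thu 2354:Fri 2355:Sat …(24 more)… 2380:Tue✓ 2381:Thu 2382:Fri 2383:Sat 2384:Sun 2385:Tue✓ 2386:Wed✓ 2387:Thu 2388:Fri 2389:Sun 2390:Mon✓ 2391:Tue✓ 2392:Wed✓ 2393:Fri 2394:Sat
Years with five Wednesdays: 2341, 2345, 2346, 2347, 2351, 2352, 2357, 2358, 2362, 2363, 2364, 2368, 2369, 2373, 2374, 2375, 2379, 2380, 2385, 2386, 2390, 2391, 2392 → 23.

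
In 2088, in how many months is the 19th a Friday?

Check the 19th of each month of 2088: Jan 19: Mon, Feb 19: Thu, Mar 19: Fri, Apr 19: Mon, May 19: Wed, Jun 19: Sat, Jul 19: Mon, Aug 19: Thu, Sep 19: Sun, Oct 19: Tue, Nov 19: Fri, Dec 19: Sun.
Friday occurs in March, November — 2 months.

2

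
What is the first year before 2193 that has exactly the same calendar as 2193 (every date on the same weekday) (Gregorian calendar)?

2182

Two years share a calendar iff Jan 1 falls on the same weekday and both are leap or both are common. 2193: Jan 1 is Tuesday, common year.
2192: Jan 1 Sunday, leap
2191: Jan 1 Saturday, common
2190: Jan 1 Friday, common
2189: Jan 1 Thursday, common
2188: Jan 1 Tuesday, leap
2187: Jan 1 Monday, common
2186: Jan 1 Sunday, common
2185: Jan 1 Saturday, common
2184: Jan 1 Thursday, leap
2183: Jan 1 Wednesday, common
2182: Jan 1 Tuesday, common
2182 matches on both conditions.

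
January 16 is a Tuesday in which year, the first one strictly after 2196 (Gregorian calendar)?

From one year to the next, a fixed date's weekday advances by 1, or by 2 when a Feb 29 lies between the two dates.
2196: January 16 is Saturday.
2197: Monday (+2)
2198: Tuesday (+1)
January 16 falls on a Tuesday in 2198.

2198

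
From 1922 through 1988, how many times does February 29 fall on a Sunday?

2

Leap years in 1922–1988: 17 of them.
Feb 29 weekday advances by 5 (mod 7) from one leap year to the next four years later (or differs when a century non-leap intervenes).
Leap-day weekdays: 1924:Fri 1928:Wed 1932:Mon 1936:Sat 1940:Thu 1944:Tue 1948:Sun✓ 1952:Fri 1956:Wed 1960:Mon 1964:Sat 1968:Thu 1972:Tue 1976:Sun✓ 1980:Fri 1984:Wed 1988:Mon
Sunday: 1948, 1976 → 2.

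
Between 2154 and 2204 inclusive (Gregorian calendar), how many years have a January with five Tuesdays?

22

January has 31 days; it has five Tuesdays when Tuesday falls among the first (month-length − 28) days — i.e. when January 1 is one of Tuesday/Monday/Sunday.
January 1 by year: 2154:Tue✓ 2155:Wed 2156:Thu 2157:Sat 2158:Sun✓ 2159:Mon✓ 2160:Tue✓ 2161:Thu 2162:Fri 2163:Sat 2164:Sun✓ 2165:Tue✓ 2166:Wed 2167:Thu 2168:Fri …(21 more)… 2190:Fri 2191:Sat 2192:Sun✓ 2193:Tue✓ 2194:Wed 2195:Thu 2196:Fri 2197:Sun✓ 2198:Mon✓ 2199:Tue✓ 2200:Wed 2201:Thu 2202:Fri 2203:Sat 2204:Sun✓
Years with five Tuesdays: 2154, 2158, 2159, 2160, 2164, 2165, 2169, 2170, 2171, 2175, 2176, 2181, 2182, 2186, 2187, 2188, 2192, 2193, 2197, 2198, 2199, 2204 → 22.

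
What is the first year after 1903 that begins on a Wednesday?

Jan 1 advances by 2 weekdays after a leap year and by 1 after a common year.
1903: Jan 1 is Thursday.
1904: Friday (leap)
1905: Sunday
1906: Monday
1907: Tuesday
1908: Wednesday (leap)
1908 begins on a Wednesday

1908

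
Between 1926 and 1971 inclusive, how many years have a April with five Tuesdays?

April has 30 days; it has five Tuesdays when Tuesday falls among the first (month-length − 28) days — i.e. when April 1 is one of Tuesday/Monday.
April 1 by year: 1926:Thu 1927:Fri 1928:Sun 1929:Mon✓ 1930:Tue✓ 1931:Wed 1932:Fri 1933:Sat 1934:Sun 1935:Mon✓ 1936:Wed 1937:Thu 1938:Fri 1939:Sat 1940:Mon✓ …(16 more)… 1957:Mon✓ 1958:Tue✓ 1959:Wed 1960:Fri 1961:Sat 1962:Sun 1963:Mon✓ 1964:Wed 1965:Thu 1966:Fri 1967:Sat 1968:Mon✓ 1969:Tue✓ 1970:Wed 1971:Thu
Years with five Tuesdays: 1929, 1930, 1935, 1940, 1941, 1946, 1947, 1952, 1957, 1958, 1963, 1968, 1969 → 13.

13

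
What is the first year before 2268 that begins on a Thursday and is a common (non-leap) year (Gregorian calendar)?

Jan 1 advances by 2 weekdays after a leap year and by 1 after a common year.
2268: Jan 1 is Wednesday (leap).
2267: Tuesday
2266: Monday
2265: Sunday
2264: Friday (leap)
2263: Thursday
2263 begins on a Thursday and is a common year.

2263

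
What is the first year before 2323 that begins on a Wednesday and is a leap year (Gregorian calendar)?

Jan 1 advances by 2 weekdays after a leap year and by 1 after a common year.
2323: Jan 1 is Monday.
2322: Sunday
2321: Saturday
2320: Thursday (leap)
2319: Wednesday
2318: Tuesday
2317: Monday
2316: Saturday (leap)
2315: Friday
2314: Thursday
2313: Wednesday
2312: Monday (leap)
2311: Sunday
2310: Saturday
2309: Friday
2308: Wednesday (leap)
2308 begins on a Wednesday and is a leap year.

2308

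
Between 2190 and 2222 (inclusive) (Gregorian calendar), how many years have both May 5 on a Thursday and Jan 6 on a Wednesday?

Check each year's weekday for May 5 and Jan 6:
  2190: Wed/Wed  2191: Thu/Thu  2192: Sat/Fri  2193: Sun/Sun  2194: Mon/Mon  2195: Tue/Tue  2196: Thu/Wed ✓  2197: Fri/Fri  2198: Sat/Sat  2199: Sun/Sun  2200: Mon/Mon  2201: Tue/Tue  2202: Wed/Wed  2203: Thu/Thu  …(5 more)…  2209: Fri/Fri  2210: Sat/Sat  2211: Sun/Sun  2212: Tue/Mon  2213: Wed/Wed  2214: Thu/Thu  2215: Fri/Fri  2216: Sun/Sat  2217: Mon/Mon  2218: Tue/Tue  2219: Wed/Wed  2220: Fri/Thu  2221: Sat/Sat  2222: Sun/Sun
Both conditions hold in: 2196, 2208 — 2.

2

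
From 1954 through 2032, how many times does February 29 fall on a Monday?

3

Leap years in 1954–2032: 20 of them.
Feb 29 weekday advances by 5 (mod 7) from one leap year to the next four years later (or differs when a century non-leap intervenes).
Leap-day weekdays: 1956:Wed 1960:Mon✓ 1964:Sat 1968:Thu 1972:Tue 1976:Sun 1980:Fri 1984:Wed 1988:Mon✓ 1992:Sat 1996:Thu 2000:Tue 2004:Sun 2008:Fri 2012:Wed 2016:Mon✓ 2020:Sat 2024:Thu 2028:Tue 2032:Sun
Monday: 1960, 1988, 2016 → 3.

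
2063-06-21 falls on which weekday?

Thursday

January 1, 2063 is a Monday.
June 21 is day 172 of the year, i.e. 171 days after Jan 1.
171 mod 7 = 3, so advance 3 weekdays from Monday: Thursday.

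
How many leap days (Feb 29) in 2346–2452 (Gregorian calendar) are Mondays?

Leap years in 2346–2452: 27 of them.
Feb 29 weekday advances by 5 (mod 7) from one leap year to the next four years later (or differs when a century non-leap intervenes).
Leap-day weekdays: 2348:Sun 2352:Fri 2356:Wed 2360:Mon✓ 2364:Sat 2368:Thu 2372:Tue 2376:Sun 2380:Fri 2384:Wed 2388:Mon✓ 2392:Sat 2396:Thu 2400:Tue 2404:Sun 2408:Fri 2412:Wed 2416:Mon✓ 2420:Sat 2424:Thu 2428:Tue 2432:Sun 2436:Fri 2440:Wed 2444:Mon✓ 2448:Sat 2452:Thu
Monday: 2360, 2388, 2416, 2444 → 4.

4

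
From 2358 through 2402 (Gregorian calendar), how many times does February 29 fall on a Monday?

Leap years in 2358–2402: 11 of them.
Feb 29 weekday advances by 5 (mod 7) from one leap year to the next four years later (or differs when a century non-leap intervenes).
Leap-day weekdays: 2360:Mon✓ 2364:Sat 2368:Thu 2372:Tue 2376:Sun 2380:Fri 2384:Wed 2388:Mon✓ 2392:Sat 2396:Thu 2400:Tue
Monday: 2360, 2388 → 2.

2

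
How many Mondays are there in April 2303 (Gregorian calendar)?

April 2303 has 30 days and begins on Wednesday.
The first Monday is April 6.
Mondays fall on 6, 13, 20, 27 — that's 4.

4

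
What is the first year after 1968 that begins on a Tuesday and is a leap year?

Jan 1 advances by 2 weekdays after a leap year and by 1 after a common year.
1968: Jan 1 is Monday (leap).
1969: Wednesday
1970: Thursday
1971: Friday
1972: Saturday (leap)
1973: Monday
1974: Tuesday
1975: Wednesday
1976: Thursday (leap)
1977: Saturday
1978: Sunday
1979: Monday
1980: Tuesday (leap)
1980 begins on a Tuesday and is a leap year.

1980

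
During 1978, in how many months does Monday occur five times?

A month of length L has five Mondays iff its first Monday is on day ≤ L−28 (so day 1–3 in a 31-day month, 1–2 in a 30-day month, day 1 in a leap February).
Checking each month of 1978: Jan starts Sun (31d) ✓; Feb starts Wed (28d); Mar starts Wed (31d); Apr starts Sat (30d); May starts Mon (31d) ✓; Jun starts Thu (30d); Jul starts Sat (31d) ✓; Aug starts Tue (31d); Sep starts Fri (30d); Oct starts Sun (31d) ✓; Nov starts Wed (30d); Dec starts Fri (31d).
Five-Monday months: January, May, July, October → 4.

4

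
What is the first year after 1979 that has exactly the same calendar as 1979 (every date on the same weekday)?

Two years share a calendar iff Jan 1 falls on the same weekday and both are leap or both are common. 1979: Jan 1 is Monday, common year.
1980: Jan 1 Tuesday, leap
1981: Jan 1 Thursday, common
1982: Jan 1 Friday, common
1983: Jan 1 Saturday, common
1984: Jan 1 Sunday, leap
1985: Jan 1 Tuesday, common
1986: Jan 1 Wednesday, common
1987: Jan 1 Thursday, common
1988: Jan 1 Friday, leap
1989: Jan 1 Sunday, common
1990: Jan 1 Monday, common
1990 matches on both conditions.

1990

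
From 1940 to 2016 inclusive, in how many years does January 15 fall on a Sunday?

10

Track January 15's weekday year by year (advancing +1, or +2 across a Feb 29):
  1940: Mon  1941: Wed (+2)  1942: Thu (+1)  1943: Fri (+1)  1944: Sat (+1)
  1945: Mon (+2)  1946: Tue (+1)  1947: Wed (+1)  1948: Thu (+1)  1949: Sat (+2)
  1950: Sun (+1) ✓  1951: Mon (+1)  1952: Tue (+1)  1953: Thu (+2)  … (49 more years) …
  2003: Wed (+1)  2004: Thu (+1)  2005: Sat (+2)  2006: Sun (+1) ✓  2007: Mon (+1)
  2008: Tue (+1)  2009: Thu (+2)  2010: Fri (+1)  2011: Sat (+1)  2012: Sun (+1) ✓
  2013: Tue (+2)  2014: Wed (+1)  2015: Thu (+1)  2016: Fri (+1)
Sunday years: 1950, 1956, 1961, 1967, 1978, 1984, 1989, 1995, 2006, 2012 — 10 in total.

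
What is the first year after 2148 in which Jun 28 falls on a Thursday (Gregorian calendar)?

2153

From one year to the next, a fixed date's weekday advances by 1, or by 2 when a Feb 29 lies between the two dates.
2148: June 28 is Friday.
2149: Saturday (+1)
2150: Sunday (+1)
2151: Monday (+1)
2152: Wednesday (+2)
2153: Thursday (+1)
Jun 28 falls on a Thursday in 2153.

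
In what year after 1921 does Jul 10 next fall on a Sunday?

1927

From one year to the next, a fixed date's weekday advances by 1, or by 2 when a Feb 29 lies between the two dates.
1921: July 10 is Sunday.
1922: Monday (+1)
1923: Tuesday (+1)
1924: Thursday (+2)
1925: Friday (+1)
1926: Saturday (+1)
1927: Sunday (+1)
Jul 10 falls on a Sunday in 1927.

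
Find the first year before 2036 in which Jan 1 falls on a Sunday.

Jan 1 advances by 2 weekdays after a leap year and by 1 after a common year.
2036: Jan 1 is Tuesday (leap).
2035: Monday
2034: Sunday
2034 begins on a Sunday

2034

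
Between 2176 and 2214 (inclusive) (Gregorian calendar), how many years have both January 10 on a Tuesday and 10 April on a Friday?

Check each year's weekday for January 10 and 10 April:
  2176: Wed/Wed  2177: Fri/Thu  2178: Sat/Fri  2179: Sun/Sat  2180: Mon/Mon  2181: Wed/Tue  2182: Thu/Wed  2183: Fri/Thu  2184: Sat/Sat  2185: Mon/Sun  2186: Tue/Mon  2187: Wed/Tue  2188: Thu/Thu  2189: Sat/Fri  …(11 more)…  2201: Sat/Fri  2202: Sun/Sat  2203: Mon/Sun  2204: Tue/Tue  2205: Thu/Wed  2206: Fri/Thu  2207: Sat/Fri  2208: Sun/Sun  2209: Tue/Mon  2210: Wed/Tue  2211: Thu/Wed  2212: Fri/Fri  2213: Sun/Sat  2214: Mon/Sun
Both conditions hold in: no year — 0.

0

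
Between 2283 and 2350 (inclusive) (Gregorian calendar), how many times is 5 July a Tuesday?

10

Track 5 July's weekday year by year (advancing +1, or +2 across a Feb 29):
  2283: Thu  2284: Sat (+2)  2285: Sun (+1)  2286: Mon (+1)  2287: Tue (+1) ✓
  2288: Thu (+2)  2289: Fri (+1)  2290: Sat (+1)  2291: Sun (+1)  2292: Tue (+2) ✓
  2293: Wed (+1)  2294: Thu (+1)  2295: Fri (+1)  2296: Sun (+2)  … (40 more years) …
  2337: Mon (+1)  2338: Tue (+1) ✓  2339: Wed (+1)  2340: Fri (+2)  2341: Sat (+1)
  2342: Sun (+1)  2343: Mon (+1)  2344: Wed (+2)  2345: Thu (+1)  2346: Fri (+1)
  2347: Sat (+1)  2348: Mon (+2)  2349: Tue (+1) ✓  2350: Wed (+1)
Tuesday years: 2287, 2292, 2298, 2304, 2310, 2321, 2327, 2332, 2338, 2349 — 10 in total.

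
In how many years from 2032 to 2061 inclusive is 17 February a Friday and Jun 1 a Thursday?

Check each year's weekday for 17 February and Jun 1:
  2032: Tue/Tue  2033: Thu/Wed  2034: Fri/Thu ✓  2035: Sat/Fri  2036: Sun/Sun  2037: Tue/Mon  2038: Wed/Tue  2039: Thu/Wed  2040: Fri/Fri  2041: Sun/Sat  2042: Mon/Sun  2043: Tue/Mon  2044: Wed/Wed  2045: Fri/Thu ✓  2046: Sat/Fri  2047: Sun/Sat  2048: Mon/Mon  2049: Wed/Tue  2050: Thu/Wed  2051: Fri/Thu ✓  2052: Sat/Sat  2053: Mon/Sun  2054: Tue/Mon  2055: Wed/Tue  2056: Thu/Thu  2057: Sat/Fri  2058: Sun/Sat  2059: Mon/Sun  2060: Tue/Tue  2061: Thu/Wed
Both conditions hold in: 2034, 2045, 2051 — 3.

3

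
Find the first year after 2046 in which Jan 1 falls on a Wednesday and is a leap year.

Jan 1 advances by 2 weekdays after a leap year and by 1 after a common year.
2046: Jan 1 is Monday.
2047: Tuesday
2048: Wednesday (leap)
2048 begins on a Wednesday and is a leap year.

2048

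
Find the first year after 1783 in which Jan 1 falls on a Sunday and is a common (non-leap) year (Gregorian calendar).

1786

Jan 1 advances by 2 weekdays after a leap year and by 1 after a common year.
1783: Jan 1 is Wednesday.
1784: Thursday (leap)
1785: Saturday
1786: Sunday
1786 begins on a Sunday and is a common year.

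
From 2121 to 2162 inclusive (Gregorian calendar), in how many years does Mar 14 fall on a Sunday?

7

Track Mar 14's weekday year by year (advancing +1, or +2 across a Feb 29):
  2121: Fri  2122: Sat (+1)  2123: Sun (+1) ✓  2124: Tue (+2)  2125: Wed (+1)
  2126: Thu (+1)  2127: Fri (+1)  2128: Sun (+2) ✓  2129: Mon (+1)  2130: Tue (+1)
  2131: Wed (+1)  2132: Fri (+2)  2133: Sat (+1)  2134: Sun (+1) ✓  … (14 more years) …
  2149: Fri (+1)  2150: Sat (+1)  2151: Sun (+1) ✓  2152: Tue (+2)  2153: Wed (+1)
  2154: Thu (+1)  2155: Fri (+1)  2156: Sun (+2) ✓  2157: Mon (+1)  2158: Tue (+1)
  2159: Wed (+1)  2160: Fri (+2)  2161: Sat (+1)  2162: Sun (+1) ✓
Sunday years: 2123, 2128, 2134, 2145, 2151, 2156, 2162 — 7 in total.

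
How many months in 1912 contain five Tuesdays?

A month of length L has five Tuesdays iff its first Tuesday is on day ≤ L−28 (so day 1–3 in a 31-day month, 1–2 in a 30-day month, day 1 in a leap February).
Checking each month of 1912: Jan starts Mon (31d) ✓; Feb starts Thu (29d); Mar starts Fri (31d); Apr starts Mon (30d) ✓; May starts Wed (31d); Jun starts Sat (30d); Jul starts Mon (31d) ✓; Aug starts Thu (31d); Sep starts Sun (30d); Oct starts Tue (31d) ✓; Nov starts Fri (30d); Dec starts Sun (31d) ✓.
Five-Tuesday months: January, April, July, October, December → 5.

5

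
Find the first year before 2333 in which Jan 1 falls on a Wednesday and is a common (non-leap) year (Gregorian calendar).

2330

Jan 1 advances by 2 weekdays after a leap year and by 1 after a common year.
2333: Jan 1 is Sunday.
2332: Friday (leap)
2331: Thursday
2330: Wednesday
2330 begins on a Wednesday and is a common year.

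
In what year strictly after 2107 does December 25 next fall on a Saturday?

From one year to the next, a fixed date's weekday advances by 1, or by 2 when a Feb 29 lies between the two dates.
2107: December 25 is Sunday.
2108: Tuesday (+2)
2109: Wednesday (+1)
2110: Thursday (+1)
2111: Friday (+1)
2112: Sunday (+2)
2113: Monday (+1)
2114: Tuesday (+1)
2115: Wednesday (+1)
2116: Friday (+2)
2117: Saturday (+1)
December 25 falls on a Saturday in 2117.

2117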